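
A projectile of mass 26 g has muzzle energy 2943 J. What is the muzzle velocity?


v = sqrt(2*E/m) = sqrt(2*2943/0.026) = 475.8 m/s

475.8 m/s


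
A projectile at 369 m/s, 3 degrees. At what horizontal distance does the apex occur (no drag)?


R = v0^2*sin(2*theta)/g = 369^2*sin(2*3°)/9.81 = 1450.84 m
apex_dist = R/2 = 1450.84/2 = 725.4 m

725.4 m


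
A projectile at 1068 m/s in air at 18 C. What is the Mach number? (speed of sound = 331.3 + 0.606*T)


a = 331.3 + 0.606*(18) = 342.208 m/s
M = v/a = 1068/342.208 = 3.121

3.121


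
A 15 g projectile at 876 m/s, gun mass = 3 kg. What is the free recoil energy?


v_r = m_p*v_p/m_gun = 0.015*876/3 = 4.38 m/s, E_r = 0.5*m_gun*v_r^2 = 0.5*3*4.38^2 = 28.78 J

28.78 J


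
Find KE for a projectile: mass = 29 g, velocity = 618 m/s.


E = 0.5*m*v^2 = 0.5*0.029*618^2 = 5538 J

5538 J


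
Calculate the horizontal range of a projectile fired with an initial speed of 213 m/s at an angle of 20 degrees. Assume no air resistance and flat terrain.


R = v0^2 * sin(2*theta) / g = 213^2 * sin(2*20°) / 9.81 = 2973 m

2973 m


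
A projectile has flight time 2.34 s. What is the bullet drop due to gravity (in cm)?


drop = 0.5*g*t^2 = 0.5*9.81*2.34^2 = 26.8578 m ≈ 2686 cm

2686 cm


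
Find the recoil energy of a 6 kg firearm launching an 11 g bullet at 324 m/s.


v_r = m_p*v_p/m_gun = 0.011*324/6 = 0.594 m/s, E_r = 0.5*m_gun*v_r^2 = 0.5*6*0.594^2 = 1.059 J

1.059 J


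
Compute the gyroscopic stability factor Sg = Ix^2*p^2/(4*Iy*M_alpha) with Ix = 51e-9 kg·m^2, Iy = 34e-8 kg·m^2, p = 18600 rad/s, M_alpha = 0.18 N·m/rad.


Sg = Ix^2 * p^2 / (4 * Iy * M_alpha) = (51e-9)^2 * 18600^2 / (4 * 34e-8 * 0.18) = 3.676

3.676


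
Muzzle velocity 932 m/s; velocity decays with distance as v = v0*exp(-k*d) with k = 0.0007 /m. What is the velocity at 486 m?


v = v0*exp(-k*d) = 932*exp(-0.0007*486) = 663.2 m/s

663.2 m/s


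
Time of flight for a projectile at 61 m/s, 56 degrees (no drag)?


T = 2*v0*sin(theta)/g = 2*61*sin(56°)/9.81 = 10.31 s

10.31 s


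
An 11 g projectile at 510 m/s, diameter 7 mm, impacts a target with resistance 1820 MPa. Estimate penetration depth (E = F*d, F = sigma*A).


A = pi*(d/2)^2 = pi*(7/2)^2 = 38.4845 mm^2
E = 0.5*m*v^2 = 0.5*0.011*510^2 = 1430.55 J
depth = E/(sigma*A) = 1430.55 J / (1820 MPa * 38.4845 mm^2) = 1430.55/(1820 * 38.4845) m = 0.0204242 m ≈ 20.42 mm

20.42 mm


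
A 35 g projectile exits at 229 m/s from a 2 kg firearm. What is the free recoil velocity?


v_recoil = m_p * v_p / m_gun = 0.035 * 229 / 2 = 4.008 m/s

4.008 m/s


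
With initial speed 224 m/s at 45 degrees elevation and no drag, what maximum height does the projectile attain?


H = (v0*sin(theta))^2 / (2g) = (224*sin(45°))^2 / (2*9.81) = 1279 m

1279 m


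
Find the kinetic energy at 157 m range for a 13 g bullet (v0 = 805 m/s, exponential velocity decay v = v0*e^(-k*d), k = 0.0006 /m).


v = v0*exp(-k*d) = 805*exp(-0.0006*157) = 732.631 m/s
E = 0.5*m*v^2 = 0.5*0.013*732.631^2 = 3489 J

3489 J


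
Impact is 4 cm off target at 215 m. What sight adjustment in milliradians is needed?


1 mrad subtends 1 cm per 10 m of range, so adj = error_cm / (dist_m / 10) = 4 / (215/10) = 0.186 mrad

0.186 mrad


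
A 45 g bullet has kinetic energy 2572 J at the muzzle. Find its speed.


v = sqrt(2*E/m) = sqrt(2*2572/0.045) = 338.1 m/s

338.1 m/s


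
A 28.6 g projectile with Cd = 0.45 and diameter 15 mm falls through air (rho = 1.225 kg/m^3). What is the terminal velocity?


A = pi*(d/2)^2 = pi*(15/2000)^2 = 1.76715e-04 m^2
vt = sqrt(2mg/(Cd*rho*A)) = sqrt(2*0.0286*9.81/(0.45 * 1.225 * 1.76715e-04)) = 75.9 m/s

75.9 m/s


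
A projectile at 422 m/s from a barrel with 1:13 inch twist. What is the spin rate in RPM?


twist_m = 13*0.0254 = 0.3302 m
spin = v/twist = 422/0.3302 = 1278.013 rev/s
RPM = spin*60 = 1278.013*60 ≈ 76681 RPM

76681 RPM


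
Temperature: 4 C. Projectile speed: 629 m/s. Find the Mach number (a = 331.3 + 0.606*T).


a = 331.3 + 0.606*(4) = 333.724 m/s
M = v/a = 629/333.724 = 1.885

1.885


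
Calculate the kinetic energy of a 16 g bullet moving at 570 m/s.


E = 0.5*m*v^2 = 0.5*0.016*570^2 = 2599 J

2599 J


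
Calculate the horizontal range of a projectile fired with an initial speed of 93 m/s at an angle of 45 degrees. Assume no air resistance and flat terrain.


R = v0^2 * sin(2*theta) / g = 93^2 * sin(2*45°) / 9.81 = 881.7 m

881.7 m


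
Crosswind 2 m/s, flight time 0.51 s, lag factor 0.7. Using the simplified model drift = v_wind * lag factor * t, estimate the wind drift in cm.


drift = v_wind * lag * t = 2 * 0.7 * 0.51 = 0.714 m ≈ 71.4 cm

71.4 cm


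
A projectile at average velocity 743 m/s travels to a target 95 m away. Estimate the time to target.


t = d/v = 95/743 = 0.1279 s

0.1279 s


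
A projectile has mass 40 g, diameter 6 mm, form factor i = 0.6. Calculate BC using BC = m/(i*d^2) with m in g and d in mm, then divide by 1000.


BC = m/(i*d^2*1000) = 40/(0.6 * 6^2 * 1000) = 0.001852

0.001852


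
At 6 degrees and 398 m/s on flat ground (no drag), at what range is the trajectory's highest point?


R = v0^2*sin(2*theta)/g = 398^2*sin(2*6°)/9.81 = 3357.19 m
apex_dist = R/2 = 3357.19/2 = 1679 m

1679 m


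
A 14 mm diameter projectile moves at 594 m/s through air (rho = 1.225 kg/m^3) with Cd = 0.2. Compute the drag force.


A = pi*(d/2)^2 = pi*(14/2000)^2 = 1.53938e-04 m^2
Fd = 0.5*Cd*rho*A*v^2 = 0.5*0.2*1.225*1.53938e-04*594^2 = 6.654 N

6.654 N


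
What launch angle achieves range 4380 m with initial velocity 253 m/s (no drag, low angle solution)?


sin(2*theta) = R*g/v0^2 = 4380*9.81/253^2 = 0.671277, theta = arcsin(0.671277)/2 = 21.08°

21.08 degrees


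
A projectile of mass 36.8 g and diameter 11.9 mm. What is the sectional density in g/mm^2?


SD = m/d^2 = 36.8/11.9^2 = 0.2599 g/mm^2

0.2599 g/mm^2


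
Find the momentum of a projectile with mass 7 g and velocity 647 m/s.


p = m*v = 0.007*647 = 4.529 kg·m/s

4.529 kg·m/s


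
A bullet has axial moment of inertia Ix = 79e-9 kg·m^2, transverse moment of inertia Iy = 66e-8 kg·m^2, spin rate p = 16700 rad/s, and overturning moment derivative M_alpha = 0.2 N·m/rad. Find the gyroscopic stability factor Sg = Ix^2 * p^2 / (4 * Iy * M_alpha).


Sg = Ix^2 * p^2 / (4 * Iy * M_alpha) = (79e-9)^2 * 16700^2 / (4 * 66e-8 * 0.2) = 3.297

3.297


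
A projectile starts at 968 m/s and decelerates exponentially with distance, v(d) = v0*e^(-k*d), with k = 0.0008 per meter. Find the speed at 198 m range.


v = v0*exp(-k*d) = 968*exp(-0.0008*198) = 826.2 m/s

826.2 m/s


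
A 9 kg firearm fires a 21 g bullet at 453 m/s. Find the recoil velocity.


v_recoil = m_p * v_p / m_gun = 0.021 * 453 / 9 = 1.057 m/s

1.057 m/s


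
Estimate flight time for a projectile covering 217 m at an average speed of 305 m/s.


t = d/v = 217/305 = 0.7115 s

0.7115 s


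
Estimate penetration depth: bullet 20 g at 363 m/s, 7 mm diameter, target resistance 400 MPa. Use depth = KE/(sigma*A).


A = pi*(d/2)^2 = pi*(7/2)^2 = 38.4845 mm^2
E = 0.5*m*v^2 = 0.5*0.02*363^2 = 1317.69 J
depth = E/(sigma*A) = 1317.69 J / (400 MPa * 38.4845 mm^2) = 1317.69/(400 * 38.4845) m = 0.0855987 m ≈ 85.6 mm

85.6 mm


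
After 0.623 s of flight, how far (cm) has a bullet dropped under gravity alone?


drop = 0.5*g*t^2 = 0.5*9.81*0.623^2 = 1.90377 m ≈ 190.4 cm

190.4 cm


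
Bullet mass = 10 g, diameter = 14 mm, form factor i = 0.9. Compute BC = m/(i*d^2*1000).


BC = m/(i*d^2*1000) = 10/(0.9 * 14^2 * 1000) = 5.669e-05

5.669e-05


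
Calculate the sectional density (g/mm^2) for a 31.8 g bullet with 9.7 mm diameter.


SD = m/d^2 = 31.8/9.7^2 = 0.338 g/mm^2

0.338 g/mm^2


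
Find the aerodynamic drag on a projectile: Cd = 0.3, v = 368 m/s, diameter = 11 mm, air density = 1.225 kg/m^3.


A = pi*(d/2)^2 = pi*(11/2000)^2 = 9.50332e-05 m^2
Fd = 0.5*Cd*rho*A*v^2 = 0.5*0.3*1.225*9.50332e-05*368^2 = 2.365 N

2.365 N


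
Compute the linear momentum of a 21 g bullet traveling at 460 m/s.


p = m*v = 0.021*460 = 9.66 kg·m/s

9.66 kg·m/s


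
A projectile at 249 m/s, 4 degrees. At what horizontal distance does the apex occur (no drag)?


R = v0^2*sin(2*theta)/g = 249^2*sin(2*4°)/9.81 = 879.6 m
apex_dist = R/2 = 879.6/2 = 439.8 m

439.8 m


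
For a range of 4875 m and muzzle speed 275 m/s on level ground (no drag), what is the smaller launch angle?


sin(2*theta) = R*g/v0^2 = 4875*9.81/275^2 = 0.63238, theta = arcsin(0.63238)/2 = 19.61°

19.61 degrees


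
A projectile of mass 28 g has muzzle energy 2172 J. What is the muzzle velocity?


v = sqrt(2*E/m) = sqrt(2*2172/0.028) = 393.9 m/s

393.9 m/s


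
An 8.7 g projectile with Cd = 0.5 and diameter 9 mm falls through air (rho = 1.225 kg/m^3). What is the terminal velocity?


A = pi*(d/2)^2 = pi*(9/2000)^2 = 6.36173e-05 m^2
vt = sqrt(2mg/(Cd*rho*A)) = sqrt(2*0.0087*9.81/(0.5 * 1.225 * 6.36173e-05)) = 66.19 m/s

66.19 m/s


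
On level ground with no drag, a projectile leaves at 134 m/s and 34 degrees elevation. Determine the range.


R = v0^2 * sin(2*theta) / g = 134^2 * sin(2*34°) / 9.81 = 1697 m

1697 m


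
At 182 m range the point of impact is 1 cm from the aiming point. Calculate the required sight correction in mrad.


1 mrad subtends 1 cm per 10 m of range, so adj = error_cm / (dist_m / 10) = 1 / (182/10) = 0.05495 mrad

0.05495 mrad


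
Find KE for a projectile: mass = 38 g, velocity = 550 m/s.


E = 0.5*m*v^2 = 0.5*0.038*550^2 = 5748 J

5748 J


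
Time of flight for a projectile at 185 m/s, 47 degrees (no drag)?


T = 2*v0*sin(theta)/g = 2*185*sin(47°)/9.81 = 27.58 s

27.58 s


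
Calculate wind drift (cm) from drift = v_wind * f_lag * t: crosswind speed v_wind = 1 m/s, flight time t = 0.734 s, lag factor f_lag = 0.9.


drift = v_wind * lag * t = 1 * 0.9 * 0.734 = 0.6606 m ≈ 66.06 cm

66.06 cm


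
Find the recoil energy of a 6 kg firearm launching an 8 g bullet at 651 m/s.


v_r = m_p*v_p/m_gun = 0.008*651/6 = 0.868 m/s, E_r = 0.5*m_gun*v_r^2 = 0.5*6*0.868^2 = 2.26 J

2.26 J


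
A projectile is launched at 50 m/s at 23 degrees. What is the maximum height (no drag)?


H = (v0*sin(theta))^2 / (2g) = (50*sin(23°))^2 / (2*9.81) = 19.45 m

19.45 m


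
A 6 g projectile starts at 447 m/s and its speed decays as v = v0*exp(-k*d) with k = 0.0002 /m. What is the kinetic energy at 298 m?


v = v0*exp(-k*d) = 447*exp(-0.0002*298) = 421.137 m/s
E = 0.5*m*v^2 = 0.5*0.006*421.137^2 = 532.1 J

532.1 J


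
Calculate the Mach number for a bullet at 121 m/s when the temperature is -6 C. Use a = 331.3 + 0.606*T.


a = 331.3 + 0.606*(-6) = 327.664 m/s
M = v/a = 121/327.664 = 0.3693

0.3693


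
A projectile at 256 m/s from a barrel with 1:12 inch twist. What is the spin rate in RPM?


twist_m = 12*0.0254 = 0.3048 m
spin = v/twist = 256/0.3048 = 839.895 rev/s
RPM = spin*60 = 839.895*60 ≈ 50394 RPM

50394 RPM


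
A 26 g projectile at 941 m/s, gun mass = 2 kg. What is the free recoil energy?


v_r = m_p*v_p/m_gun = 0.026*941/2 = 12.233 m/s, E_r = 0.5*m_gun*v_r^2 = 0.5*2*12.233^2 = 149.6 J

149.6 J


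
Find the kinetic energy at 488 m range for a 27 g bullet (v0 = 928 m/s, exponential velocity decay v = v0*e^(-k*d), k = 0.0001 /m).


v = v0*exp(-k*d) = 928*exp(-0.0001*488) = 883.801 m/s
E = 0.5*m*v^2 = 0.5*0.027*883.801^2 = 10545 J

10545 J


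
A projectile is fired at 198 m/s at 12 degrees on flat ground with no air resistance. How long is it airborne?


T = 2*v0*sin(theta)/g = 2*198*sin(12°)/9.81 = 8.393 s

8.393 s


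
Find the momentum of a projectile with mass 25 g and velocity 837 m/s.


p = m*v = 0.025*837 = 20.93 kg·m/s

20.93 kg·m/s


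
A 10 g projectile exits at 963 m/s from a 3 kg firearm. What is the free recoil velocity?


v_recoil = m_p * v_p / m_gun = 0.01 * 963 / 3 = 3.21 m/s

3.21 m/s


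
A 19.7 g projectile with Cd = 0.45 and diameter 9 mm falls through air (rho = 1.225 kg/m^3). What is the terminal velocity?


A = pi*(d/2)^2 = pi*(9/2000)^2 = 6.36173e-05 m^2
vt = sqrt(2mg/(Cd*rho*A)) = sqrt(2*0.0197*9.81/(0.45 * 1.225 * 6.36173e-05)) = 105 m/s

105 m/s


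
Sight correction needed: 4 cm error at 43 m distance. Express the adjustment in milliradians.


1 mrad subtends 1 cm per 10 m of range, so adj = error_cm / (dist_m / 10) = 4 / (43/10) = 0.9302 mrad

0.9302 mrad


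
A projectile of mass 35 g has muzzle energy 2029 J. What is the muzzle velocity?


v = sqrt(2*E/m) = sqrt(2*2029/0.035) = 340.5 m/s

340.5 m/s


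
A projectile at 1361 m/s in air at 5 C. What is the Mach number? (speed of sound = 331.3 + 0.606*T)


a = 331.3 + 0.606*(5) = 334.33 m/s
M = v/a = 1361/334.33 = 4.071

4.071


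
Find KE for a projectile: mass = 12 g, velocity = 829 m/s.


E = 0.5*m*v^2 = 0.5*0.012*829^2 = 4123 J

4123 J


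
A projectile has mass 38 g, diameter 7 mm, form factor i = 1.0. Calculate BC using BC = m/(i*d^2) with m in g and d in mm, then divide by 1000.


BC = m/(i*d^2*1000) = 38/(1.0 * 7^2 * 1000) = 0.0007755

0.0007755


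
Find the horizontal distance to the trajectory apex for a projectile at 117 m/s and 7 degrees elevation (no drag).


R = v0^2*sin(2*theta)/g = 117^2*sin(2*7°)/9.81 = 337.581 m
apex_dist = R/2 = 337.581/2 = 168.8 m

168.8 m


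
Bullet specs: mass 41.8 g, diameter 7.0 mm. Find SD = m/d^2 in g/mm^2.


SD = m/d^2 = 41.8/7.0^2 = 0.8531 g/mm^2

0.8531 g/mm^2


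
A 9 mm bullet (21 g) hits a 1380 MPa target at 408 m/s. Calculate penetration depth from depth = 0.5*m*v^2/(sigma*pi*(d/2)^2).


A = pi*(d/2)^2 = pi*(9/2)^2 = 63.6173 mm^2
E = 0.5*m*v^2 = 0.5*0.021*408^2 = 1747.87 J
depth = E/(sigma*A) = 1747.87 J / (1380 MPa * 63.6173 mm^2) = 1747.87/(1380 * 63.6173) m = 0.0199093 m ≈ 19.91 mm

19.91 mm


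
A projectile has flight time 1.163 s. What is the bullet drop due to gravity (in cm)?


drop = 0.5*g*t^2 = 0.5*9.81*1.163^2 = 6.63435 m ≈ 663.4 cm

663.4 cm


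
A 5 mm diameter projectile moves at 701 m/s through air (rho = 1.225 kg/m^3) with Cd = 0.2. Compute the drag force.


A = pi*(d/2)^2 = pi*(5/2000)^2 = 1.96350e-05 m^2
Fd = 0.5*Cd*rho*A*v^2 = 0.5*0.2*1.225*1.96350e-05*701^2 = 1.182 N

1.182 N


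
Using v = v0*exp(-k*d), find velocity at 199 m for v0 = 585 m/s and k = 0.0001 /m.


v = v0*exp(-k*d) = 585*exp(-0.0001*199) = 573.5 m/s

573.5 m/s


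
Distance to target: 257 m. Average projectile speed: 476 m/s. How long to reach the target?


t = d/v = 257/476 = 0.5399 s

0.5399 s


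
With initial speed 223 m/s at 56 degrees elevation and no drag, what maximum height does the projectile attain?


H = (v0*sin(theta))^2 / (2g) = (223*sin(56°))^2 / (2*9.81) = 1742 m

1742 m


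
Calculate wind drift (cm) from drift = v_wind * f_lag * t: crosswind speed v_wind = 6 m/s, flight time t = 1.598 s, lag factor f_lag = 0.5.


drift = v_wind * lag * t = 6 * 0.5 * 1.598 = 4.794 m ≈ 479.4 cm

479.4 cm


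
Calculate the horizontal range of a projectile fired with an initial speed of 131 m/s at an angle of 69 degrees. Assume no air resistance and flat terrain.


R = v0^2 * sin(2*theta) / g = 131^2 * sin(2*69°) / 9.81 = 1171 m

1171 m


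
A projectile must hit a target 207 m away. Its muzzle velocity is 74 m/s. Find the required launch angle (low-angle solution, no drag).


sin(2*theta) = R*g/v0^2 = 207*9.81/74^2 = 0.370831, theta = arcsin(0.370831)/2 = 10.88°

10.88 degrees


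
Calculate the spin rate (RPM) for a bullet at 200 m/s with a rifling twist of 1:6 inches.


twist_m = 6*0.0254 = 0.1524 m
spin = v/twist = 200/0.1524 = 1312.336 rev/s
RPM = spin*60 = 1312.336*60 ≈ 78740 RPM

78740 RPM


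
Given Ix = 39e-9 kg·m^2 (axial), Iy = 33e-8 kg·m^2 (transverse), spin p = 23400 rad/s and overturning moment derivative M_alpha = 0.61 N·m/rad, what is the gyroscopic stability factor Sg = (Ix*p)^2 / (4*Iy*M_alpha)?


Sg = Ix^2 * p^2 / (4 * Iy * M_alpha) = (39e-9)^2 * 23400^2 / (4 * 33e-8 * 0.61) = 1.034

1.034


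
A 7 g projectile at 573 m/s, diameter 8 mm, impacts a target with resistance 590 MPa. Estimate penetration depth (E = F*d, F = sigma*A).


A = pi*(d/2)^2 = pi*(8/2)^2 = 50.2655 mm^2
E = 0.5*m*v^2 = 0.5*0.007*573^2 = 1149.15 J
depth = E/(sigma*A) = 1149.15 J / (590 MPa * 50.2655 mm^2) = 1149.15/(590 * 50.2655) m = 0.0387485 m ≈ 38.75 mm

38.75 mm


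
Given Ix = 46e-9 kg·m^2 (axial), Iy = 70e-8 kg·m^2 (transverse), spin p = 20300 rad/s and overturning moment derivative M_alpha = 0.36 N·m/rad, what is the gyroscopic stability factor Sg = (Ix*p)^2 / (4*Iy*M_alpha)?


Sg = Ix^2 * p^2 / (4 * Iy * M_alpha) = (46e-9)^2 * 20300^2 / (4 * 70e-8 * 0.36) = 0.8651

0.8651


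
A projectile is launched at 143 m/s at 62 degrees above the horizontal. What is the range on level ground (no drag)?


R = v0^2 * sin(2*theta) / g = 143^2 * sin(2*62°) / 9.81 = 1728 m

1728 m


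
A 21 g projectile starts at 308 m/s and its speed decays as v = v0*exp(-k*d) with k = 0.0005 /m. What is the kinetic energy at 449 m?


v = v0*exp(-k*d) = 308*exp(-0.0005*449) = 246.066 m/s
E = 0.5*m*v^2 = 0.5*0.021*246.066^2 = 635.8 J

635.8 J


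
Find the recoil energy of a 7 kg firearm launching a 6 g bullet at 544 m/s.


v_r = m_p*v_p/m_gun = 0.006*544/7 = 0.466286 m/s, E_r = 0.5*m_gun*v_r^2 = 0.5*7*0.466286^2 = 0.761 J

0.761 J


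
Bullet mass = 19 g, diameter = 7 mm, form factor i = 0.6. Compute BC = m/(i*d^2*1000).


BC = m/(i*d^2*1000) = 19/(0.6 * 7^2 * 1000) = 0.0006463

0.0006463


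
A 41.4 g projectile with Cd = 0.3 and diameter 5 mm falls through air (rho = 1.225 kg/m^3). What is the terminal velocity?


A = pi*(d/2)^2 = pi*(5/2000)^2 = 1.96350e-05 m^2
vt = sqrt(2mg/(Cd*rho*A)) = sqrt(2*0.0414*9.81/(0.3 * 1.225 * 1.96350e-05)) = 335.5 m/s

335.5 m/s


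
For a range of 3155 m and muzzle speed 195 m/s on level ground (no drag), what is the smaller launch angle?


sin(2*theta) = R*g/v0^2 = 3155*9.81/195^2 = 0.813953, theta = arcsin(0.813953)/2 = 27.24°

27.24 degrees


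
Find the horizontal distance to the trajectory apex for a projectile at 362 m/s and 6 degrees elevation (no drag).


R = v0^2*sin(2*theta)/g = 362^2*sin(2*6°)/9.81 = 2777.33 m
apex_dist = R/2 = 2777.33/2 = 1389 m

1389 m


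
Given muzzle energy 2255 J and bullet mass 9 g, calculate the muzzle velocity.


v = sqrt(2*E/m) = sqrt(2*2255/0.009) = 707.9 m/s

707.9 m/s


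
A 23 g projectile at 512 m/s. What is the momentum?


p = m*v = 0.023*512 = 11.78 kg·m/s

11.78 kg·m/s


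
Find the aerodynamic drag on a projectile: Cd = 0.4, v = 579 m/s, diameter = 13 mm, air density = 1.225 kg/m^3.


A = pi*(d/2)^2 = pi*(13/2000)^2 = 1.32732e-04 m^2
Fd = 0.5*Cd*rho*A*v^2 = 0.5*0.4*1.225*1.32732e-04*579^2 = 10.9 N

10.9 N


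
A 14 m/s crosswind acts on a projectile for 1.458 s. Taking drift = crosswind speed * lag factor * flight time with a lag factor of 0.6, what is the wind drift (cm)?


drift = v_wind * lag * t = 14 * 0.6 * 1.458 = 12.2472 m ≈ 1225 cm

1225 cm


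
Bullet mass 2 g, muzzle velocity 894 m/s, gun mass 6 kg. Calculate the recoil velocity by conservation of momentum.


v_recoil = m_p * v_p / m_gun = 0.002 * 894 / 6 = 0.298 m/s

0.298 m/s


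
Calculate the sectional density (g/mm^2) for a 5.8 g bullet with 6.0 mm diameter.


SD = m/d^2 = 5.8/6.0^2 = 0.1611 g/mm^2

0.1611 g/mm^2


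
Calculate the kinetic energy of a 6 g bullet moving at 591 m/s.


E = 0.5*m*v^2 = 0.5*0.006*591^2 = 1048 J

1048 J


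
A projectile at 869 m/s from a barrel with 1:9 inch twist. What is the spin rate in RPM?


twist_m = 9*0.0254 = 0.2286 m
spin = v/twist = 869/0.2286 = 3801.4 rev/s
RPM = spin*60 = 3801.4*60 ≈ 228084 RPM

228084 RPM


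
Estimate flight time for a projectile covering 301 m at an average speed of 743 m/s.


t = d/v = 301/743 = 0.4051 s

0.4051 s


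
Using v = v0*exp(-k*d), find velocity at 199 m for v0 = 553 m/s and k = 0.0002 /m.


v = v0*exp(-k*d) = 553*exp(-0.0002*199) = 531.4 m/s

531.4 m/s


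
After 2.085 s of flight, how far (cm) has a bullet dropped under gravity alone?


drop = 0.5*g*t^2 = 0.5*9.81*2.085^2 = 21.3231 m ≈ 2132 cm

2132 cm


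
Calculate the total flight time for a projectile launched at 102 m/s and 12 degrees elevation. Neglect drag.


T = 2*v0*sin(theta)/g = 2*102*sin(12°)/9.81 = 4.324 s

4.324 s


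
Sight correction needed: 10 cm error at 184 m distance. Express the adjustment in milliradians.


1 mrad subtends 1 cm per 10 m of range, so adj = error_cm / (dist_m / 10) = 10 / (184/10) = 0.5435 mrad

0.5435 mrad


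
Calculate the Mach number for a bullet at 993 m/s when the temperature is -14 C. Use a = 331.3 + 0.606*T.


a = 331.3 + 0.606*(-14) = 322.816 m/s
M = v/a = 993/322.816 = 3.076

3.076


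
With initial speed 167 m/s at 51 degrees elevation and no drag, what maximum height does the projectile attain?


H = (v0*sin(theta))^2 / (2g) = (167*sin(51°))^2 / (2*9.81) = 858.5 m

858.5 m


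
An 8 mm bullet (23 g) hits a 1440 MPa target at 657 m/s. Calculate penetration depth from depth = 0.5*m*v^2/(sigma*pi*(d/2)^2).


A = pi*(d/2)^2 = pi*(8/2)^2 = 50.2655 mm^2
E = 0.5*m*v^2 = 0.5*0.023*657^2 = 4963.96 J
depth = E/(sigma*A) = 4963.96 J / (1440 MPa * 50.2655 mm^2) = 4963.96/(1440 * 50.2655) m = 0.0685798 m ≈ 68.58 mm

68.58 mm


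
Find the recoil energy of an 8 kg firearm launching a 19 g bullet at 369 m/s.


v_r = m_p*v_p/m_gun = 0.019*369/8 = 0.876375 m/s, E_r = 0.5*m_gun*v_r^2 = 0.5*8*0.876375^2 = 3.072 J

3.072 J


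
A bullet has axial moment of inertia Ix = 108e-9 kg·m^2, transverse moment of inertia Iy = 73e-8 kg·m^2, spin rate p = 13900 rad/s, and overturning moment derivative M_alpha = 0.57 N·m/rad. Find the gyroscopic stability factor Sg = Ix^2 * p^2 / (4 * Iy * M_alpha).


Sg = Ix^2 * p^2 / (4 * Iy * M_alpha) = (108e-9)^2 * 13900^2 / (4 * 73e-8 * 0.57) = 1.354

1.354


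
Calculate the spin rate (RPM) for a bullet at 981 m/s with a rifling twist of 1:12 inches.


twist_m = 12*0.0254 = 0.3048 m
spin = v/twist = 981/0.3048 = 3218.504 rev/s
RPM = spin*60 = 3218.504*60 ≈ 193110 RPM

193110 RPM


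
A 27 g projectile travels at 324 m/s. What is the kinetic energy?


E = 0.5*m*v^2 = 0.5*0.027*324^2 = 1417 J

1417 J


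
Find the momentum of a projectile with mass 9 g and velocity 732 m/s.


p = m*v = 0.009*732 = 6.588 kg·m/s

6.588 kg·m/s


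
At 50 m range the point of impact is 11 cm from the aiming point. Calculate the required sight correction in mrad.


1 mrad subtends 1 cm per 10 m of range, so adj = error_cm / (dist_m / 10) = 11 / (50/10) = 2.2 mrad

2.2 mrad


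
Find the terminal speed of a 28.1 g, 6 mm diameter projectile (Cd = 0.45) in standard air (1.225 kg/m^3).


A = pi*(d/2)^2 = pi*(6/2000)^2 = 2.82743e-05 m^2
vt = sqrt(2mg/(Cd*rho*A)) = sqrt(2*0.0281*9.81/(0.45 * 1.225 * 2.82743e-05)) = 188.1 m/s

188.1 m/s


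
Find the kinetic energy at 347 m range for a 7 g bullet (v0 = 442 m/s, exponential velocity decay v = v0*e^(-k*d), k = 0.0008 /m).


v = v0*exp(-k*d) = 442*exp(-0.0008*347) = 334.859 m/s
E = 0.5*m*v^2 = 0.5*0.007*334.859^2 = 392.5 J

392.5 J


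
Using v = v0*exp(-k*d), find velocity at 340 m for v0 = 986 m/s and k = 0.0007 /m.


v = v0*exp(-k*d) = 986*exp(-0.0007*340) = 777.2 m/s

777.2 m/s


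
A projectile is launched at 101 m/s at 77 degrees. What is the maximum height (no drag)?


H = (v0*sin(theta))^2 / (2g) = (101*sin(77°))^2 / (2*9.81) = 493.6 m

493.6 m


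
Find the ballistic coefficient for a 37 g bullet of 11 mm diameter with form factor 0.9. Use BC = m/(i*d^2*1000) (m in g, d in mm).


BC = m/(i*d^2*1000) = 37/(0.9 * 11^2 * 1000) = 0.0003398

0.0003398


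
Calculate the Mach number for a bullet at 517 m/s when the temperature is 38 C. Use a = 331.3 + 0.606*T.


a = 331.3 + 0.606*(38) = 354.328 m/s
M = v/a = 517/354.328 = 1.459

1.459


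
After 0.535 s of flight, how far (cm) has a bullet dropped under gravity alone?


drop = 0.5*g*t^2 = 0.5*9.81*0.535^2 = 1.40393 m ≈ 140.4 cm

140.4 cm


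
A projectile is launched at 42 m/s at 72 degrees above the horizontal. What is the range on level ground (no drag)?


R = v0^2 * sin(2*theta) / g = 42^2 * sin(2*72°) / 9.81 = 105.7 m

105.7 m


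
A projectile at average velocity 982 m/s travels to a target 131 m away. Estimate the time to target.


t = d/v = 131/982 = 0.1334 s

0.1334 s


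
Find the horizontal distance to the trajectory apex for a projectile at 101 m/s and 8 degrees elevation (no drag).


R = v0^2*sin(2*theta)/g = 101^2*sin(2*8°)/9.81 = 286.624 m
apex_dist = R/2 = 286.624/2 = 143.3 m

143.3 m


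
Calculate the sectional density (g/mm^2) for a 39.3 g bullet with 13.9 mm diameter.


SD = m/d^2 = 39.3/13.9^2 = 0.2034 g/mm^2

0.2034 g/mm^2


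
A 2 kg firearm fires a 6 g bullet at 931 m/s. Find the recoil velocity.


v_recoil = m_p * v_p / m_gun = 0.006 * 931 / 2 = 2.793 m/s

2.793 m/s


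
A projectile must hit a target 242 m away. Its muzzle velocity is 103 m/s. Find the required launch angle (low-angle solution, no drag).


sin(2*theta) = R*g/v0^2 = 242*9.81/103^2 = 0.223774, theta = arcsin(0.223774)/2 = 6.465°

6.465 degrees


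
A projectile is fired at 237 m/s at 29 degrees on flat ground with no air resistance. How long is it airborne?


T = 2*v0*sin(theta)/g = 2*237*sin(29°)/9.81 = 23.43 s

23.43 s


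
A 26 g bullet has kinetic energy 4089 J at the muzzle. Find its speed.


v = sqrt(2*E/m) = sqrt(2*4089/0.026) = 560.8 m/s

560.8 m/s


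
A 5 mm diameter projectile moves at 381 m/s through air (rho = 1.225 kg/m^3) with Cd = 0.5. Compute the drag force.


A = pi*(d/2)^2 = pi*(5/2000)^2 = 1.96350e-05 m^2
Fd = 0.5*Cd*rho*A*v^2 = 0.5*0.5*1.225*1.96350e-05*381^2 = 0.8729 N

0.8729 N


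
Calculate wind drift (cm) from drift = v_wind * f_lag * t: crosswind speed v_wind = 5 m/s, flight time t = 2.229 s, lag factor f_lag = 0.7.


drift = v_wind * lag * t = 5 * 0.7 * 2.229 = 7.8015 m ≈ 780.2 cm

780.2 cm


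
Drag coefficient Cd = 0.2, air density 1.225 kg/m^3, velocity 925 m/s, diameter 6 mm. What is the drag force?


A = pi*(d/2)^2 = pi*(6/2000)^2 = 2.82743e-05 m^2
Fd = 0.5*Cd*rho*A*v^2 = 0.5*0.2*1.225*2.82743e-05*925^2 = 2.964 N

2.964 N


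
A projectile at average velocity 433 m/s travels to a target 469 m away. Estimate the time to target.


t = d/v = 469/433 = 1.083 s

1.083 s


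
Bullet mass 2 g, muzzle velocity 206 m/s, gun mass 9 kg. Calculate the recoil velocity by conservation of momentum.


v_recoil = m_p * v_p / m_gun = 0.002 * 206 / 9 = 0.04578 m/s

0.04578 m/s


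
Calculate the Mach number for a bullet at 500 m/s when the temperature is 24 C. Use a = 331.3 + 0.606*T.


a = 331.3 + 0.606*(24) = 345.844 m/s
M = v/a = 500/345.844 = 1.446

1.446


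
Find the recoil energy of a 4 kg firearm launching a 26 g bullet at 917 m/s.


v_r = m_p*v_p/m_gun = 0.026*917/4 = 5.9605 m/s, E_r = 0.5*m_gun*v_r^2 = 0.5*4*5.9605^2 = 71.06 J

71.06 J


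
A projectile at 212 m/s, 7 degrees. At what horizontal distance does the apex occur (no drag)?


R = v0^2*sin(2*theta)/g = 212^2*sin(2*7°)/9.81 = 1108.35 m
apex_dist = R/2 = 1108.35/2 = 554.2 m

554.2 m


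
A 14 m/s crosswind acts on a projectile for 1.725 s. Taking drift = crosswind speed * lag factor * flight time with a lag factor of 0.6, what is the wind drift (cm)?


drift = v_wind * lag * t = 14 * 0.6 * 1.725 = 14.49 m ≈ 1449 cm

1449 cm


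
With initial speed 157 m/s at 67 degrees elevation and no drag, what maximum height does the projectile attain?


H = (v0*sin(theta))^2 / (2g) = (157*sin(67°))^2 / (2*9.81) = 1065 m

1065 m


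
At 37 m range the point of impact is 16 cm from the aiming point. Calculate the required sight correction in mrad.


1 mrad subtends 1 cm per 10 m of range, so adj = error_cm / (dist_m / 10) = 16 / (37/10) = 4.324 mrad

4.324 mrad


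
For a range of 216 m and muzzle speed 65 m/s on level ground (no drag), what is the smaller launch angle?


sin(2*theta) = R*g/v0^2 = 216*9.81/65^2 = 0.501529, theta = arcsin(0.501529)/2 = 15.05°

15.05 degrees


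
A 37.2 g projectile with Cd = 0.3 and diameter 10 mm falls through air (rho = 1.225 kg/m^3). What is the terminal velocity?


A = pi*(d/2)^2 = pi*(10/2000)^2 = 7.85398e-05 m^2
vt = sqrt(2mg/(Cd*rho*A)) = sqrt(2*0.0372*9.81/(0.3 * 1.225 * 7.85398e-05)) = 159 m/s

159 m/s


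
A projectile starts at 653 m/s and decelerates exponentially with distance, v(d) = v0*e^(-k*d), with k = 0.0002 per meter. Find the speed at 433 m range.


v = v0*exp(-k*d) = 653*exp(-0.0002*433) = 598.8 m/s

598.8 m/s


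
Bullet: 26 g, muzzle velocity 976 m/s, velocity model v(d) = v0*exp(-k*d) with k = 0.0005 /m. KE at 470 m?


v = v0*exp(-k*d) = 976*exp(-0.0005*470) = 771.597 m/s
E = 0.5*m*v^2 = 0.5*0.026*771.597^2 = 7740 J

7740 J


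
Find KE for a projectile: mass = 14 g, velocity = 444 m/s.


E = 0.5*m*v^2 = 0.5*0.014*444^2 = 1380 J

1380 J


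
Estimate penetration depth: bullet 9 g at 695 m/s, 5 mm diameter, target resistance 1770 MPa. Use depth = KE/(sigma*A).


A = pi*(d/2)^2 = pi*(5/2)^2 = 19.635 mm^2
E = 0.5*m*v^2 = 0.5*0.009*695^2 = 2173.61 J
depth = E/(sigma*A) = 2173.61 J / (1770 MPa * 19.635 mm^2) = 2173.61/(1770 * 19.635) m = 0.062543 m ≈ 62.54 mm

62.54 mm


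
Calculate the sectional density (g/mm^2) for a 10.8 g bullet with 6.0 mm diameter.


SD = m/d^2 = 10.8/6.0^2 = 0.3 g/mm^2

0.3 g/mm^2


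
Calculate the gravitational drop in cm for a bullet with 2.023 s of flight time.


drop = 0.5*g*t^2 = 0.5*9.81*2.023^2 = 20.0739 m ≈ 2007 cm

2007 cm


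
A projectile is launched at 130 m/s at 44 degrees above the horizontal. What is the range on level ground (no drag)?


R = v0^2 * sin(2*theta) / g = 130^2 * sin(2*44°) / 9.81 = 1722 m

1722 m


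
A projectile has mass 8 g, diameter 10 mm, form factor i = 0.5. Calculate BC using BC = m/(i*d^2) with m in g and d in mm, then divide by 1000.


BC = m/(i*d^2*1000) = 8/(0.5 * 10^2 * 1000) = 0.00016

0.00016


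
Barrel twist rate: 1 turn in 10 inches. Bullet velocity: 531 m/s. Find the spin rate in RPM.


twist_m = 10*0.0254 = 0.254 m
spin = v/twist = 531/0.254 = 2090.551 rev/s
RPM = spin*60 = 2090.551*60 ≈ 125433 RPM

125433 RPM


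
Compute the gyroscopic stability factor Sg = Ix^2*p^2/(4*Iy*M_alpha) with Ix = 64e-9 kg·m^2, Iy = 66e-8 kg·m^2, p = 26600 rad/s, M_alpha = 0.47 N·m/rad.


Sg = Ix^2 * p^2 / (4 * Iy * M_alpha) = (64e-9)^2 * 26600^2 / (4 * 66e-8 * 0.47) = 2.336

2.336


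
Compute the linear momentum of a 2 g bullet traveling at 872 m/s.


p = m*v = 0.002*872 = 1.744 kg·m/s

1.744 kg·m/s


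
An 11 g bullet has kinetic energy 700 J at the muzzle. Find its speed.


v = sqrt(2*E/m) = sqrt(2*700/0.011) = 356.8 m/s

356.8 m/s


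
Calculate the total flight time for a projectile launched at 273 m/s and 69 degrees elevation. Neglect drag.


T = 2*v0*sin(theta)/g = 2*273*sin(69°)/9.81 = 51.96 s

51.96 s


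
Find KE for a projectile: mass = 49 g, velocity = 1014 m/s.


E = 0.5*m*v^2 = 0.5*0.049*1014^2 = 25191 J

25191 J


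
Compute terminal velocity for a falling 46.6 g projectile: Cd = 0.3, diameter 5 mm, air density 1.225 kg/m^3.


A = pi*(d/2)^2 = pi*(5/2000)^2 = 1.96350e-05 m^2
vt = sqrt(2mg/(Cd*rho*A)) = sqrt(2*0.0466*9.81/(0.3 * 1.225 * 1.96350e-05)) = 356 m/s

356 m/s


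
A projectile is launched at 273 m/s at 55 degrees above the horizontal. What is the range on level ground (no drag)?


R = v0^2 * sin(2*theta) / g = 273^2 * sin(2*55°) / 9.81 = 7139 m

7139 m


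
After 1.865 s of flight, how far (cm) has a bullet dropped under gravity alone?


drop = 0.5*g*t^2 = 0.5*9.81*1.865^2 = 17.0607 m ≈ 1706 cm

1706 cm


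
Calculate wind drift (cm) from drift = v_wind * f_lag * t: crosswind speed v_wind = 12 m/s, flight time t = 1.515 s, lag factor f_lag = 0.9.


drift = v_wind * lag * t = 12 * 0.9 * 1.515 = 16.362 m ≈ 1636 cm

1636 cm


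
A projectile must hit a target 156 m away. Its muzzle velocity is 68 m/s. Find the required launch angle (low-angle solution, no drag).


sin(2*theta) = R*g/v0^2 = 156*9.81/68^2 = 0.33096, theta = arcsin(0.33096)/2 = 9.664°

9.664 degrees


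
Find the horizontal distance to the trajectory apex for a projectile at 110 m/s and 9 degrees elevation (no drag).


R = v0^2*sin(2*theta)/g = 110^2*sin(2*9°)/9.81 = 381.152 m
apex_dist = R/2 = 381.152/2 = 190.6 m

190.6 m


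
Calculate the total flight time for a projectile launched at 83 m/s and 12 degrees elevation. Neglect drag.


T = 2*v0*sin(theta)/g = 2*83*sin(12°)/9.81 = 3.518 s

3.518 s


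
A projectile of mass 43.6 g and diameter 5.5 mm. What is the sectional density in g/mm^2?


SD = m/d^2 = 43.6/5.5^2 = 1.441 g/mm^2

1.441 g/mm^2


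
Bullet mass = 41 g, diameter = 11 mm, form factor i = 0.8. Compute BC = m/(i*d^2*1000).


BC = m/(i*d^2*1000) = 41/(0.8 * 11^2 * 1000) = 0.0004236

0.0004236


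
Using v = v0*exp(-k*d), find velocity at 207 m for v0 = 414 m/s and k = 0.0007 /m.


v = v0*exp(-k*d) = 414*exp(-0.0007*207) = 358.2 m/s

358.2 m/s


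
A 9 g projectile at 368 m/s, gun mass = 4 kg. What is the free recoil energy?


v_r = m_p*v_p/m_gun = 0.009*368/4 = 0.828 m/s, E_r = 0.5*m_gun*v_r^2 = 0.5*4*0.828^2 = 1.371 J

1.371 J


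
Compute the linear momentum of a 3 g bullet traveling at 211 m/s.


p = m*v = 0.003*211 = 0.633 kg·m/s

0.633 kg·m/s


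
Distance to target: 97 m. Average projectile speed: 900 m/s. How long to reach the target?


t = d/v = 97/900 = 0.1078 s

0.1078 s


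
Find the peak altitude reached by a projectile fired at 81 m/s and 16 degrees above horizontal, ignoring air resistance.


H = (v0*sin(theta))^2 / (2g) = (81*sin(16°))^2 / (2*9.81) = 25.41 m

25.41 m


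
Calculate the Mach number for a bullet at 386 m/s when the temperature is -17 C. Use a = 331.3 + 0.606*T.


a = 331.3 + 0.606*(-17) = 320.998 m/s
M = v/a = 386/320.998 = 1.202

1.202


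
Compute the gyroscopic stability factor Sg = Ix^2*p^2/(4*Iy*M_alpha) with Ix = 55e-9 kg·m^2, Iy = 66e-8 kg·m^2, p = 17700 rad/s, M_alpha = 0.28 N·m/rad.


Sg = Ix^2 * p^2 / (4 * Iy * M_alpha) = (55e-9)^2 * 17700^2 / (4 * 66e-8 * 0.28) = 1.282

1.282


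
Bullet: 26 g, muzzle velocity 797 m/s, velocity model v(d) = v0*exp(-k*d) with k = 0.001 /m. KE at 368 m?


v = v0*exp(-k*d) = 797*exp(-0.001*368) = 551.617 m/s
E = 0.5*m*v^2 = 0.5*0.026*551.617^2 = 3956 J

3956 J


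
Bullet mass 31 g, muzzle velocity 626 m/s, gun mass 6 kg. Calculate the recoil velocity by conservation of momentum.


v_recoil = m_p * v_p / m_gun = 0.031 * 626 / 6 = 3.234 m/s

3.234 m/s


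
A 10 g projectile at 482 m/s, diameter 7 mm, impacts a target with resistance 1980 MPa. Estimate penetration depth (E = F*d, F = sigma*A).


A = pi*(d/2)^2 = pi*(7/2)^2 = 38.4845 mm^2
E = 0.5*m*v^2 = 0.5*0.01*482^2 = 1161.62 J
depth = E/(sigma*A) = 1161.62 J / (1980 MPa * 38.4845 mm^2) = 1161.62/(1980 * 38.4845) m = 0.0152445 m ≈ 15.24 mm

15.24 mm


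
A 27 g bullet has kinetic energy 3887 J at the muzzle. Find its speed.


v = sqrt(2*E/m) = sqrt(2*3887/0.027) = 536.6 m/s

536.6 m/s


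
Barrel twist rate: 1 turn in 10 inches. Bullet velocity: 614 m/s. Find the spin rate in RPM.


twist_m = 10*0.0254 = 0.254 m
spin = v/twist = 614/0.254 = 2417.323 rev/s
RPM = spin*60 = 2417.323*60 ≈ 145039 RPM

145039 RPM


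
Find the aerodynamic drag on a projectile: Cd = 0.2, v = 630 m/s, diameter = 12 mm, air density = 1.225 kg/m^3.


A = pi*(d/2)^2 = pi*(12/2000)^2 = 1.13097e-04 m^2
Fd = 0.5*Cd*rho*A*v^2 = 0.5*0.2*1.225*1.13097e-04*630^2 = 5.499 N

5.499 N


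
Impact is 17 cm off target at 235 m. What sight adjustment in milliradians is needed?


1 mrad subtends 1 cm per 10 m of range, so adj = error_cm / (dist_m / 10) = 17 / (235/10) = 0.7234 mrad

0.7234 mrad


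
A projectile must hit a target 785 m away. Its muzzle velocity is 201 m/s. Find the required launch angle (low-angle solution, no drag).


sin(2*theta) = R*g/v0^2 = 785*9.81/201^2 = 0.19061, theta = arcsin(0.19061)/2 = 5.494°

5.494 degrees


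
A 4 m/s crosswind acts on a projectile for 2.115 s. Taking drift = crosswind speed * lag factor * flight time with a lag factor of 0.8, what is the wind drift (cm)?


drift = v_wind * lag * t = 4 * 0.8 * 2.115 = 6.768 m ≈ 676.8 cm

676.8 cm


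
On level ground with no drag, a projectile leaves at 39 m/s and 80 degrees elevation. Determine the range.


R = v0^2 * sin(2*theta) / g = 39^2 * sin(2*80°) / 9.81 = 53.03 m

53.03 m


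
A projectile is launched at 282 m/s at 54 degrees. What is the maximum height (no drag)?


H = (v0*sin(theta))^2 / (2g) = (282*sin(54°))^2 / (2*9.81) = 2653 m

2653 m


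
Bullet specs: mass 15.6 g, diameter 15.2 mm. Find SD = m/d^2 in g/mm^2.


SD = m/d^2 = 15.6/15.2^2 = 0.06752 g/mm^2

0.06752 g/mm^2


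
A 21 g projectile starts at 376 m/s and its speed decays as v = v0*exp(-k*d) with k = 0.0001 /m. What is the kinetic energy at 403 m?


v = v0*exp(-k*d) = 376*exp(-0.0001*403) = 361.148 m/s
E = 0.5*m*v^2 = 0.5*0.021*361.148^2 = 1369 J

1369 J


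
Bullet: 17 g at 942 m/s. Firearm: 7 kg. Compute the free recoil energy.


v_r = m_p*v_p/m_gun = 0.017*942/7 = 2.28771 m/s, E_r = 0.5*m_gun*v_r^2 = 0.5*7*2.28771^2 = 18.32 J

18.32 J


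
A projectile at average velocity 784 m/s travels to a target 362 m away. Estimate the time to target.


t = d/v = 362/784 = 0.4617 s

0.4617 s


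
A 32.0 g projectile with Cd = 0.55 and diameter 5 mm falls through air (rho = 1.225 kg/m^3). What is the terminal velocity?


A = pi*(d/2)^2 = pi*(5/2000)^2 = 1.96350e-05 m^2
vt = sqrt(2mg/(Cd*rho*A)) = sqrt(2*0.032*9.81/(0.55 * 1.225 * 1.96350e-05)) = 217.9 m/s

217.9 m/s


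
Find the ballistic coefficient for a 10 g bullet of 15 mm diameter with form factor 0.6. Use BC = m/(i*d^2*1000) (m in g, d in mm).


BC = m/(i*d^2*1000) = 10/(0.6 * 15^2 * 1000) = 7.407e-05

7.407e-05


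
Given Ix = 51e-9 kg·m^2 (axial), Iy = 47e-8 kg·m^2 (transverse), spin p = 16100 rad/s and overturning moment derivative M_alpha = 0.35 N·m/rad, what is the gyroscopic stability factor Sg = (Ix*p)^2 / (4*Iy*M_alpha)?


Sg = Ix^2 * p^2 / (4 * Iy * M_alpha) = (51e-9)^2 * 16100^2 / (4 * 47e-8 * 0.35) = 1.025

1.025


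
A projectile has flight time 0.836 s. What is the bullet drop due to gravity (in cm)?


drop = 0.5*g*t^2 = 0.5*9.81*0.836^2 = 3.42808 m ≈ 342.8 cm

342.8 cm


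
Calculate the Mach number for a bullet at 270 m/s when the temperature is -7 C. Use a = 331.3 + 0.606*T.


a = 331.3 + 0.606*(-7) = 327.058 m/s
M = v/a = 270/327.058 = 0.8255

0.8255


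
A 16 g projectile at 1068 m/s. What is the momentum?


p = m*v = 0.016*1068 = 17.09 kg·m/s

17.09 kg·m/s


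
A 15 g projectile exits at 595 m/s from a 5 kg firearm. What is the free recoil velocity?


v_recoil = m_p * v_p / m_gun = 0.015 * 595 / 5 = 1.785 m/s

1.785 m/s


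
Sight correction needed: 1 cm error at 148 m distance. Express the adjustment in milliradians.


1 mrad subtends 1 cm per 10 m of range, so adj = error_cm / (dist_m / 10) = 1 / (148/10) = 0.06757 mrad

0.06757 mrad


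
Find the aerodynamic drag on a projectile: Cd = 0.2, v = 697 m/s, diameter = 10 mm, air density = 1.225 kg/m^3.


A = pi*(d/2)^2 = pi*(10/2000)^2 = 7.85398e-05 m^2
Fd = 0.5*Cd*rho*A*v^2 = 0.5*0.2*1.225*7.85398e-05*697^2 = 4.674 N

4.674 N
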